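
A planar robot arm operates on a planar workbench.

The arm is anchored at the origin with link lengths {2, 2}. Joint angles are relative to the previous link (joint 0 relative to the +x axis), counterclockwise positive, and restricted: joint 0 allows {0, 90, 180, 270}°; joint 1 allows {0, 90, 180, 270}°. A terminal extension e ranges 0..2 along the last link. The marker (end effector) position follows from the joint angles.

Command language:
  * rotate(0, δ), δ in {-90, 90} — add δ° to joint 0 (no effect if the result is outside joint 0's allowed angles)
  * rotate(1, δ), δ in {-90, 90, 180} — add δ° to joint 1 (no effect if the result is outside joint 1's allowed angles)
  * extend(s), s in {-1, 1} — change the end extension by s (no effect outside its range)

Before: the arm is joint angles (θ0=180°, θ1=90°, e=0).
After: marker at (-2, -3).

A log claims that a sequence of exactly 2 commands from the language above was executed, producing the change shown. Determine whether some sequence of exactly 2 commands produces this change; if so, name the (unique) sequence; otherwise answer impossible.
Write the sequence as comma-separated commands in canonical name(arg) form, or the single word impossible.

extend(-1), extend(1)

key: order matters: swapping extend(-1) and extend(1) lands elsewhere
start: joint angles (θ0=180°, θ1=90°, e=0)
1. extend(-1) → joint angles (θ0=180°, θ1=90°, e=0)
2. extend(1) → joint angles (θ0=180°, θ1=90°, e=1)
no rival 2-sequence matches.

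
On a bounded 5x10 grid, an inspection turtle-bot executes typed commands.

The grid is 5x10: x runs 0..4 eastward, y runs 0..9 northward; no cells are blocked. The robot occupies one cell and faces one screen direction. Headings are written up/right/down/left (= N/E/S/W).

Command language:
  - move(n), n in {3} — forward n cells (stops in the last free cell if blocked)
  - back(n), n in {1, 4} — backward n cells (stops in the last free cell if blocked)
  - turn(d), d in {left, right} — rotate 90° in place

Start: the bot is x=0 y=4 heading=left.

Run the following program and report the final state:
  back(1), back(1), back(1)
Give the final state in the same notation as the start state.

t0: x=0 y=4 heading=left
[1] after back(1): x=1 y=4 heading=left
[2] after back(1): x=2 y=4 heading=left
[3] after back(1): x=3 y=4 heading=left

x=3 y=4 heading=left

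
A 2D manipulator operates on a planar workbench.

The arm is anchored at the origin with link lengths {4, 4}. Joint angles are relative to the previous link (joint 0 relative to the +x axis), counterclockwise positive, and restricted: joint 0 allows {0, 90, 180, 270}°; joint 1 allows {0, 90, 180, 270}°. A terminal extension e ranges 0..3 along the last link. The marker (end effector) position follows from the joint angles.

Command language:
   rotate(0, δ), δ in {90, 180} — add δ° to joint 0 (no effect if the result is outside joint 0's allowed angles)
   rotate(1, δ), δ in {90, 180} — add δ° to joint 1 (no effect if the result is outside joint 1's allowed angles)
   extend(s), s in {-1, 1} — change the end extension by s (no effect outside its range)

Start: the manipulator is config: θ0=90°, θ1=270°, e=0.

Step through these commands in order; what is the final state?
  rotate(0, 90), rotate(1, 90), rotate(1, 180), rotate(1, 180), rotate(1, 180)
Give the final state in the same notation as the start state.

config: θ0=180°, θ1=180°, e=0

t0: config: θ0=90°, θ1=270°, e=0
[1] after rotate(0, 90): config: θ0=180°, θ1=270°, e=0
[2] after rotate(1, 90): config: θ0=180°, θ1=0°, e=0
[3] after rotate(1, 180): config: θ0=180°, θ1=180°, e=0
[4] after rotate(1, 180): config: θ0=180°, θ1=0°, e=0
[5] after rotate(1, 180): config: θ0=180°, θ1=180°, e=0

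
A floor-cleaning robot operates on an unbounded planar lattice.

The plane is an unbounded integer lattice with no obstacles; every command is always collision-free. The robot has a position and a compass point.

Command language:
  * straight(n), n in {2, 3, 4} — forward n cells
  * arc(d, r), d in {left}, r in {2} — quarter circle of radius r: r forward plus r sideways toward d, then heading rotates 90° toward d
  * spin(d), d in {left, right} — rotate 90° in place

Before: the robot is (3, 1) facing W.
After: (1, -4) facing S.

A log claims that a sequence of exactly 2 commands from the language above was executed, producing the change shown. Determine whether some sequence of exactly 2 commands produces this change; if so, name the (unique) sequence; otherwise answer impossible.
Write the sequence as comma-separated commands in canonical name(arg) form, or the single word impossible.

key: running straight(3) before arc(left, 2) would end elsewhere — order is forced
from: (3, 1) facing W
t=1 arc(left, 2) ⇒ (1, -1) facing S
t=2 straight(3) ⇒ (1, -4) facing S
no other 2-command option fits: unique.

arc(left, 2), straight(3)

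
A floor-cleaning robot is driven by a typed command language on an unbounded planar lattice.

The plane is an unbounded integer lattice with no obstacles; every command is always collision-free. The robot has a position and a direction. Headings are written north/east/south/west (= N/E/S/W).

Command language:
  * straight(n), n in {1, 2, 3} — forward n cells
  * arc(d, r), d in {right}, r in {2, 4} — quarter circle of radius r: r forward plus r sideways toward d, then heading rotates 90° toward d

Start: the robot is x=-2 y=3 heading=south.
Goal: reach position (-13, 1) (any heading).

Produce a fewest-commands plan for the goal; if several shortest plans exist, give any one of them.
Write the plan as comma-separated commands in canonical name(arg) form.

t0: x=-2 y=3 heading=south
[1] after straight(2): x=-2 y=1 heading=south
[2] after arc(right, 4): x=-6 y=-3 heading=west
[3] after straight(3): x=-9 y=-3 heading=west
[4] after arc(right, 4): x=-13 y=1 heading=north
shorter routes all fall short; 4 is best.

straight(2), arc(right, 4), straight(3), arc(right, 4)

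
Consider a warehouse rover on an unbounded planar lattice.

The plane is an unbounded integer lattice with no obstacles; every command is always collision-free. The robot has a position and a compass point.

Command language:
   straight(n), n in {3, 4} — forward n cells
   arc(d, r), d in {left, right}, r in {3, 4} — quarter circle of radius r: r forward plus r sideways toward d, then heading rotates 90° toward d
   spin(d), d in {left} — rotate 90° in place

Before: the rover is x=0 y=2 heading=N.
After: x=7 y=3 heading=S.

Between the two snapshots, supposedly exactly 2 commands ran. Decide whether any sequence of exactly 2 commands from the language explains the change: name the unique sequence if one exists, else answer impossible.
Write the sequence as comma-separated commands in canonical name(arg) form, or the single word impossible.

arc(right, 4), arc(right, 3)

key: position moved to (7,3) AND the heading swung to S — translation plus rotation needed
initial: x=0 y=2 heading=N
t=1 arc(right, 4) ⇒ x=4 y=6 heading=E
t=2 arc(right, 3) ⇒ x=7 y=3 heading=S
no rival 2-sequence matches.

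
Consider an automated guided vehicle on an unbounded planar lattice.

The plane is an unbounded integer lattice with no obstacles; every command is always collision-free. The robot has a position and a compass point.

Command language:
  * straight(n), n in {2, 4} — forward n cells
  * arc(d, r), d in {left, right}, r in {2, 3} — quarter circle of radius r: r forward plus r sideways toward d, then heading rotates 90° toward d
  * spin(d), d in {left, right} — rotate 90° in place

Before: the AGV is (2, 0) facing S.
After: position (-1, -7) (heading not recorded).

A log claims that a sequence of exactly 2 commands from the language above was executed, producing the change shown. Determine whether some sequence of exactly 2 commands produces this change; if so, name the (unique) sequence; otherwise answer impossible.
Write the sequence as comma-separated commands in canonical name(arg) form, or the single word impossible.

key: running arc(right, 3) before straight(4) would end elsewhere — order is forced
t0: (2, 0) facing S
[1] after straight(4): (2, -4) facing S
[2] after arc(right, 3): (-1, -7) facing W
no rival 2-sequence matches.

straight(4), arc(right, 3)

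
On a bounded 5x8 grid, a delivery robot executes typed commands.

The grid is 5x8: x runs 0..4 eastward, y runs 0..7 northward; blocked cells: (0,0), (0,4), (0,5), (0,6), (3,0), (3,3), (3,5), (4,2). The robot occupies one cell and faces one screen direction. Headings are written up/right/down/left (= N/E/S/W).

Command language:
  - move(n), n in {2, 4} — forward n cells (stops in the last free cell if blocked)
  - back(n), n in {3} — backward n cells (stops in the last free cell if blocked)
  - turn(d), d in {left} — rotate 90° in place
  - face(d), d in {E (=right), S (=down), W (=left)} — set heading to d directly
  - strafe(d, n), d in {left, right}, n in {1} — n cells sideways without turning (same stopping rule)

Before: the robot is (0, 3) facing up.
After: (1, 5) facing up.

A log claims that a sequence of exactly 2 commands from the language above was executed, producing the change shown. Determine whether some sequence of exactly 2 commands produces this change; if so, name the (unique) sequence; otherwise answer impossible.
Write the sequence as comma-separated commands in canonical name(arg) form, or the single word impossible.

strafe(right, 1), move(2)

key: order matters: swapping strafe(right, 1) and move(2) lands elsewhere
t0: (0, 3) facing up
t=1 strafe(right, 1) ⇒ (1, 3) facing up
t=2 move(2) ⇒ (1, 5) facing up
uniquely the one of 81 2-step routes that fits.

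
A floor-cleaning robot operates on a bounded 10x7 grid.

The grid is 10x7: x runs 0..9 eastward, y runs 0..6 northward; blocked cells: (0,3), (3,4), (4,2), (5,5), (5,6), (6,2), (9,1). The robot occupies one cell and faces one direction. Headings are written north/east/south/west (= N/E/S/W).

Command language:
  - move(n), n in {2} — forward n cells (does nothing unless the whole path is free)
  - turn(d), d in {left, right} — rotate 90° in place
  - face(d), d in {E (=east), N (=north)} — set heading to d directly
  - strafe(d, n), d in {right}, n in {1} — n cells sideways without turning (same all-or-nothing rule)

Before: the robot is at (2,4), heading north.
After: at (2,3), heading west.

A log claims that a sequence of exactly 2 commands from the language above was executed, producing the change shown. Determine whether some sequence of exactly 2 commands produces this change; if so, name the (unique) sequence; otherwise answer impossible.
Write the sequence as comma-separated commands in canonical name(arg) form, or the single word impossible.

checked all 2-command options: none fits.

impossible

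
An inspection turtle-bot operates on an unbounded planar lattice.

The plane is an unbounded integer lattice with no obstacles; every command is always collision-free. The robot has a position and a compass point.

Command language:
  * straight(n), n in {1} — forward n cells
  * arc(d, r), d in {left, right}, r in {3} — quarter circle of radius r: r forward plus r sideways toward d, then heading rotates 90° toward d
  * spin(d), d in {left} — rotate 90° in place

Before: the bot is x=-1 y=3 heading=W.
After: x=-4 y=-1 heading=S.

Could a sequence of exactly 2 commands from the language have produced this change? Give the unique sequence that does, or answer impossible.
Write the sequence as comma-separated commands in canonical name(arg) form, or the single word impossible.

arc(left, 3), straight(1)

key: running straight(1) before arc(left, 3) would end elsewhere — order is forced
start: x=-1 y=3 heading=W
t=1 arc(left, 3) ⇒ x=-4 y=0 heading=S
t=2 straight(1) ⇒ x=-4 y=-1 heading=S
uniquely the one of 16 2-step routes that fits.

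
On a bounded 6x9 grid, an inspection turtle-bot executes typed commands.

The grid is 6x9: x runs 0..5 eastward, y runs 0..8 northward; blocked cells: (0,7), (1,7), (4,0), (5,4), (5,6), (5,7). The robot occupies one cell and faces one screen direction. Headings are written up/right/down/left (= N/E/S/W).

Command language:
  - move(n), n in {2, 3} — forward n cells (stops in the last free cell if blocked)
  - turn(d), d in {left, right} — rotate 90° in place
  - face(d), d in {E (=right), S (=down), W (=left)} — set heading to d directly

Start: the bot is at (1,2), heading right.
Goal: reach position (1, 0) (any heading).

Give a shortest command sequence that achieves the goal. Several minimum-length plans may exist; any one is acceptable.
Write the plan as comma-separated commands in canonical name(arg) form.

turn(right), move(2)

from: at (1,2), heading right
t=1 turn(right) ⇒ at (1,2), heading down
t=2 move(2) ⇒ at (1,0), heading down
minimal: 2 command(s), checked below 2.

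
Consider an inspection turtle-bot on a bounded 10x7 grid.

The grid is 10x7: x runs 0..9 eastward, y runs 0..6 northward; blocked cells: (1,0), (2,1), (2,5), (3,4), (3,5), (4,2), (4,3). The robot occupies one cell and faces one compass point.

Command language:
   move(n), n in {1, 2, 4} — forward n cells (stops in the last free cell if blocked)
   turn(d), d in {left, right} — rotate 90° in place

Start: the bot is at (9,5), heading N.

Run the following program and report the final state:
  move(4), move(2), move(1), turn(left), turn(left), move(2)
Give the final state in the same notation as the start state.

start: at (9,5), heading N
step 1 (move(4)): at (9,6), heading N
step 2 (move(2)): at (9,6), heading N
step 3 (move(1)): at (9,6), heading N
step 4 (turn(left)): at (9,6), heading W
step 5 (turn(left)): at (9,6), heading S
step 6 (move(2)): at (9,4), heading S

at (9,4), heading S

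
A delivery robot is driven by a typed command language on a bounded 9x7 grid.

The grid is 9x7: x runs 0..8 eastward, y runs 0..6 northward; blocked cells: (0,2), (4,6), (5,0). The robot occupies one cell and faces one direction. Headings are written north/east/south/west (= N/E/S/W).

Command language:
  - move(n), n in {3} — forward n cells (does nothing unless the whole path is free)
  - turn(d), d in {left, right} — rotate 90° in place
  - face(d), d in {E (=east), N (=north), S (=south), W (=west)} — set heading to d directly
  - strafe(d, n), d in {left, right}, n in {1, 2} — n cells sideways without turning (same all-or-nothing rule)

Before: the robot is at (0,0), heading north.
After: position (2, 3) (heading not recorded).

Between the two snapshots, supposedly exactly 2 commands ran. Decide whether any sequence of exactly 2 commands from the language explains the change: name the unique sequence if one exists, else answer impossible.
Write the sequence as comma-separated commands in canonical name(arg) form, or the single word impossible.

key: running move(3) before strafe(right, 2) would end elsewhere — order is forced
initial: at (0,0), heading north
[1] after strafe(right, 2): at (2,0), heading north
[2] after move(3): at (2,3), heading north
all 121 alternatives checked — unique.

strafe(right, 2), move(3)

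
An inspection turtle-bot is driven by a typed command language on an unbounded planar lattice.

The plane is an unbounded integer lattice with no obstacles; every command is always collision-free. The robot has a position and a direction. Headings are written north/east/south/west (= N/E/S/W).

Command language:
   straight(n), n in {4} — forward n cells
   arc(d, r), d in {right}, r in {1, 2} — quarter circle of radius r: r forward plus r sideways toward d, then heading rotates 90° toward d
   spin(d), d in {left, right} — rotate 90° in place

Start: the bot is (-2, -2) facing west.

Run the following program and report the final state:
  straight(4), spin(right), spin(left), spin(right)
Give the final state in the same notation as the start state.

(-6, -2) facing north

begin: (-2, -2) facing west
step 1 (straight(4)): (-6, -2) facing west
step 2 (spin(right)): (-6, -2) facing north
step 3 (spin(left)): (-6, -2) facing west
step 4 (spin(right)): (-6, -2) facing north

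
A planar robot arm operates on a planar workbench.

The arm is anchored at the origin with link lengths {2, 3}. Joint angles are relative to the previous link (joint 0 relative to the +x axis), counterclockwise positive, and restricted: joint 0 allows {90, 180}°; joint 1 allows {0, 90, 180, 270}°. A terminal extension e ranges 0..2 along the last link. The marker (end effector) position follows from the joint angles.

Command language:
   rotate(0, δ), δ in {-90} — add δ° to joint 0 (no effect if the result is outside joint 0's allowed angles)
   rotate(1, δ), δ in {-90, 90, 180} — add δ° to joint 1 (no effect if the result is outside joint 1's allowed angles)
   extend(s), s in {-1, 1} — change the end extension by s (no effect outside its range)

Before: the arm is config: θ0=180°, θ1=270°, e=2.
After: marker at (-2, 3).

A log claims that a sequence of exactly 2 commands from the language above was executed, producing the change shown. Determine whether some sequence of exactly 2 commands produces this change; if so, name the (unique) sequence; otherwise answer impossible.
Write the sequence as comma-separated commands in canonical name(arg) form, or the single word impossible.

extend(-1), extend(-1)

initial: config: θ0=180°, θ1=270°, e=2
step 1 (extend(-1)): config: θ0=180°, θ1=270°, e=1
step 2 (extend(-1)): config: θ0=180°, θ1=270°, e=0
uniquely the one of 36 2-step routes that fits.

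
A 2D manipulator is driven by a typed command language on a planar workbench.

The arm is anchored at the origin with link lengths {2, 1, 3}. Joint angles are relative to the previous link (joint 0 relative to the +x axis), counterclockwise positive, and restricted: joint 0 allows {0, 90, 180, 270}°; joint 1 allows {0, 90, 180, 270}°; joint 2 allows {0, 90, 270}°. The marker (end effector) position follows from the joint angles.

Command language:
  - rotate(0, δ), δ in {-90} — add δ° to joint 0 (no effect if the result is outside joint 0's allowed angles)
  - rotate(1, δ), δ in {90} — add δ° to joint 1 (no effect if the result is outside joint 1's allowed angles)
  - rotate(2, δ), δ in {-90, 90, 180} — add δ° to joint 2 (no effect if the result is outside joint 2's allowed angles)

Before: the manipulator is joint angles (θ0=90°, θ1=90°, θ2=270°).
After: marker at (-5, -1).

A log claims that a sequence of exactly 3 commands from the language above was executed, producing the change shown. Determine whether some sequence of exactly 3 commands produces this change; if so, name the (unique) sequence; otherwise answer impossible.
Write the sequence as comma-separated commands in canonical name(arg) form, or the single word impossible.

start: joint angles (θ0=90°, θ1=90°, θ2=270°)
1. rotate(0, -90) → joint angles (θ0=0°, θ1=90°, θ2=270°)
2. rotate(0, -90) → joint angles (θ0=270°, θ1=90°, θ2=270°)
3. rotate(0, -90) → joint angles (θ0=180°, θ1=90°, θ2=270°)
uniquely the one of 125 3-step routes that fits.

rotate(0, -90), rotate(0, -90), rotate(0, -90)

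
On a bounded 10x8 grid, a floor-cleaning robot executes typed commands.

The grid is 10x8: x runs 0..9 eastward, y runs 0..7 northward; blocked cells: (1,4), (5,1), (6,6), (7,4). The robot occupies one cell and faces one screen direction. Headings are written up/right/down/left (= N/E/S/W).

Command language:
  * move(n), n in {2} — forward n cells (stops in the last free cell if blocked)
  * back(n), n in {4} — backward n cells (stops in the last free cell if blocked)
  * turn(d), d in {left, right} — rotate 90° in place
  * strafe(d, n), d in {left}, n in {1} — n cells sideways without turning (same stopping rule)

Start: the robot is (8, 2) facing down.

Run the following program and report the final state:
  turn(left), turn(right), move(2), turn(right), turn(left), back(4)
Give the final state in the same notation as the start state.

(8, 4) facing down

initial: (8, 2) facing down
t=1 turn(left) ⇒ (8, 2) facing right
t=2 turn(right) ⇒ (8, 2) facing down
t=3 move(2) ⇒ (8, 0) facing down
t=4 turn(right) ⇒ (8, 0) facing left
t=5 turn(left) ⇒ (8, 0) facing down
t=6 back(4) ⇒ (8, 4) facing down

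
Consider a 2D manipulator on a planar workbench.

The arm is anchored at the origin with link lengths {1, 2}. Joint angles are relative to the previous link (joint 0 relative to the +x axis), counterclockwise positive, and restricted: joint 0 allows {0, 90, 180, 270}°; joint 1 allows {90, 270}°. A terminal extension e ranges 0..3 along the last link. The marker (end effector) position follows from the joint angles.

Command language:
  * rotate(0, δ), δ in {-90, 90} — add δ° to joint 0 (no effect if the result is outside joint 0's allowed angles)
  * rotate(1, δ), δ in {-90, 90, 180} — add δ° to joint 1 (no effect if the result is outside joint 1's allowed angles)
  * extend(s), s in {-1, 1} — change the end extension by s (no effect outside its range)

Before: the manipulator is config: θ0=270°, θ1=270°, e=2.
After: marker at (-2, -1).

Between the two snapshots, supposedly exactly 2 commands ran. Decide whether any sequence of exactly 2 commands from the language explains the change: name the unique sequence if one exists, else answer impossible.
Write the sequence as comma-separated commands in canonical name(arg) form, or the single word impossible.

t0: config: θ0=270°, θ1=270°, e=2
t=1 extend(-1) ⇒ config: θ0=270°, θ1=270°, e=1
t=2 extend(-1) ⇒ config: θ0=270°, θ1=270°, e=0
no rival 2-sequence matches.

extend(-1), extend(-1)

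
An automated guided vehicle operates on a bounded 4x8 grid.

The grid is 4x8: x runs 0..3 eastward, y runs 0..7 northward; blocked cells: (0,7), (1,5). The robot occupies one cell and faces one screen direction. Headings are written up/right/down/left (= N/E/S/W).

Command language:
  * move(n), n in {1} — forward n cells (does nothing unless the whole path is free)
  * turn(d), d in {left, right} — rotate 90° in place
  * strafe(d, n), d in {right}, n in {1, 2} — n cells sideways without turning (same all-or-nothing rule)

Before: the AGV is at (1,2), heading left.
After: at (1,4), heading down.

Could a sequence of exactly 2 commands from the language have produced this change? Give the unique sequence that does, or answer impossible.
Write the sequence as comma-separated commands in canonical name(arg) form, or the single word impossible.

strafe(right, 2), turn(left)

key: position moved to (1,4) AND the heading swung to S — translation plus rotation needed
start: at (1,2), heading left
t=1 strafe(right, 2) ⇒ at (1,4), heading left
t=2 turn(left) ⇒ at (1,4), heading down
uniquely the one of 25 2-step routes that fits.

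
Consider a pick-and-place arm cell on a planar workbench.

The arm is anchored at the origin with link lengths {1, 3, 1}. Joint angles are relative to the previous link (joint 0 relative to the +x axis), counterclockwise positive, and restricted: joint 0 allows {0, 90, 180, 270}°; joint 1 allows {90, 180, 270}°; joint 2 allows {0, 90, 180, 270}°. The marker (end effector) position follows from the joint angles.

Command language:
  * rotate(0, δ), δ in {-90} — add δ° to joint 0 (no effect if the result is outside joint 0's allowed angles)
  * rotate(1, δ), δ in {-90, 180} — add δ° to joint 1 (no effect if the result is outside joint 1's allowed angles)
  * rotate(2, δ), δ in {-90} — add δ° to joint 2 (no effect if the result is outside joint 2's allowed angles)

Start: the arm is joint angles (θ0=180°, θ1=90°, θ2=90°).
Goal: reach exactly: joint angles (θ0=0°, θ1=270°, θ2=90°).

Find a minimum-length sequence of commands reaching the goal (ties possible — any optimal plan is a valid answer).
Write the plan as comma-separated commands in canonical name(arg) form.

begin: joint angles (θ0=180°, θ1=90°, θ2=90°)
t=1 rotate(0, -90) ⇒ joint angles (θ0=90°, θ1=90°, θ2=90°)
t=2 rotate(0, -90) ⇒ joint angles (θ0=0°, θ1=90°, θ2=90°)
t=3 rotate(1, 180) ⇒ joint angles (θ0=0°, θ1=270°, θ2=90°)
shorter routes all fall short; 3 is best.

rotate(0, -90), rotate(0, -90), rotate(1, 180)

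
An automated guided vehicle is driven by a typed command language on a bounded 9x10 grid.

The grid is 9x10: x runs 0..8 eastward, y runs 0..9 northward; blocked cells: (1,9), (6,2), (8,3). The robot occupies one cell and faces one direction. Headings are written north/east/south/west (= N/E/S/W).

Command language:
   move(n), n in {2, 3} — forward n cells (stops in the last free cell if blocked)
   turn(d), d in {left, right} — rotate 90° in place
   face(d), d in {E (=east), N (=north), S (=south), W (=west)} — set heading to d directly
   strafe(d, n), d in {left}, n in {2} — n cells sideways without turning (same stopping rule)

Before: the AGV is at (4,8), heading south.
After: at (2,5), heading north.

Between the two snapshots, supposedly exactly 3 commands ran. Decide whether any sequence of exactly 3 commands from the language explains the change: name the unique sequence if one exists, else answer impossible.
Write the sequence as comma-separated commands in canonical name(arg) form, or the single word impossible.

move(3), face(N), strafe(left, 2)

key: cell and facing (now N) both changed — the 3 commands mix motion and turning
t0: at (4,8), heading south
t=1 move(3) ⇒ at (4,5), heading south
t=2 face(N) ⇒ at (4,5), heading north
t=3 strafe(left, 2) ⇒ at (2,5), heading north
no other 3-command option fits: unique.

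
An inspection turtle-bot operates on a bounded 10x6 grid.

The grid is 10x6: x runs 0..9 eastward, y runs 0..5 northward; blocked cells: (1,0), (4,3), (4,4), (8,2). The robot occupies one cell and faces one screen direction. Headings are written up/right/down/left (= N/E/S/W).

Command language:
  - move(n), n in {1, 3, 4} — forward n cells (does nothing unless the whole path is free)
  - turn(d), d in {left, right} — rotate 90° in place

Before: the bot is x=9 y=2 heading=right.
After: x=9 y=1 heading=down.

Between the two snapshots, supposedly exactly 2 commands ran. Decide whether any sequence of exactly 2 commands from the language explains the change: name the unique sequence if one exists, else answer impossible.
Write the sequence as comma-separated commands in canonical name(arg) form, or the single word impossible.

turn(right), move(1)

key: order matters: swapping turn(right) and move(1) lands elsewhere
start: x=9 y=2 heading=right
t=1 turn(right) ⇒ x=9 y=2 heading=down
t=2 move(1) ⇒ x=9 y=1 heading=down
no other 2-command option fits: unique.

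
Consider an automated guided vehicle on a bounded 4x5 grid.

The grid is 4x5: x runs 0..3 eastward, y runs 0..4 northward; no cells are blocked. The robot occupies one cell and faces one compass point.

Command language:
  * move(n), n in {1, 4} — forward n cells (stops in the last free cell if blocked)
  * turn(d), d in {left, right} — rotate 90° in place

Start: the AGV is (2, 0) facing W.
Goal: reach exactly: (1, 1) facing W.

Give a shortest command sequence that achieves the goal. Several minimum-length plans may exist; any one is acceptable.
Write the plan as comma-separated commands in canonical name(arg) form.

t0: (2, 0) facing W
[1] after move(1): (1, 0) facing W
[2] after turn(right): (1, 0) facing N
[3] after move(1): (1, 1) facing N
[4] after turn(left): (1, 1) facing W
no 3-step plan works, so 4 is optimal.

move(1), turn(right), move(1), turn(left)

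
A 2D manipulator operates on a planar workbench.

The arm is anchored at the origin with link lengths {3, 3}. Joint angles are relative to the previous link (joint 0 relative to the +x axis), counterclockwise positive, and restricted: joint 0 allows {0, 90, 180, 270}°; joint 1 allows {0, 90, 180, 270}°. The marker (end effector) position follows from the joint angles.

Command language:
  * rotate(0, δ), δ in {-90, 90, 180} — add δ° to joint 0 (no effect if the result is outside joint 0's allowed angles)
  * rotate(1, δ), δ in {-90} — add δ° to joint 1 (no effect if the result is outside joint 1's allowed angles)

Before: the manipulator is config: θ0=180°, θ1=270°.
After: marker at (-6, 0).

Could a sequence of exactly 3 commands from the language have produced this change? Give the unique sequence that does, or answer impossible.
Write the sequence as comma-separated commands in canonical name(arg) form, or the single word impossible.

begin: config: θ0=180°, θ1=270°
[1] after rotate(1, -90): config: θ0=180°, θ1=180°
[2] after rotate(1, -90): config: θ0=180°, θ1=90°
[3] after rotate(1, -90): config: θ0=180°, θ1=0°
no rival 3-sequence matches.

rotate(1, -90), rotate(1, -90), rotate(1, -90)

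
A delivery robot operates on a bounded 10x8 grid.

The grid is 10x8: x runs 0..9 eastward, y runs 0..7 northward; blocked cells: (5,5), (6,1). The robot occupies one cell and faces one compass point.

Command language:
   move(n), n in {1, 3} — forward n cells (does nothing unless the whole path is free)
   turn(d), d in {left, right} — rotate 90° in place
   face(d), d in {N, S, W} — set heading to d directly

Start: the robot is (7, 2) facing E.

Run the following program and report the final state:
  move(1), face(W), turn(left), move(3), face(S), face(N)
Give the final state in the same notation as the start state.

(8, 2) facing N

start: (7, 2) facing E
[1] after move(1): (8, 2) facing E
[2] after face(W): (8, 2) facing W
[3] after turn(left): (8, 2) facing S
[4] after move(3): (8, 2) facing S
[5] after face(S): (8, 2) facing S
[6] after face(N): (8, 2) facing N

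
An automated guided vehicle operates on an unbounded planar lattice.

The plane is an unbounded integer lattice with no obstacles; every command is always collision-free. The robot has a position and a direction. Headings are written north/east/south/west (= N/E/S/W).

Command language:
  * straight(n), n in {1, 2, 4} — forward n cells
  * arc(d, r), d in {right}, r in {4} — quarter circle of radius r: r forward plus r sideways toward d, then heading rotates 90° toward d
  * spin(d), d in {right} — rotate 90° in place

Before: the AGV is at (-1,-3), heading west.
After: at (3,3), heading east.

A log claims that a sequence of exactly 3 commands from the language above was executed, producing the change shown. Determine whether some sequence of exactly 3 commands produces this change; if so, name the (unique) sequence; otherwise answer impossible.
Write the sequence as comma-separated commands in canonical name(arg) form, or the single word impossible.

spin(right), straight(2), arc(right, 4)

key: position moved to (3,3) AND the heading swung to E — translation plus rotation needed
initial: at (-1,-3), heading west
t=1 spin(right) ⇒ at (-1,-3), heading north
t=2 straight(2) ⇒ at (-1,-1), heading north
t=3 arc(right, 4) ⇒ at (3,3), heading east
no other 3-command option fits: unique.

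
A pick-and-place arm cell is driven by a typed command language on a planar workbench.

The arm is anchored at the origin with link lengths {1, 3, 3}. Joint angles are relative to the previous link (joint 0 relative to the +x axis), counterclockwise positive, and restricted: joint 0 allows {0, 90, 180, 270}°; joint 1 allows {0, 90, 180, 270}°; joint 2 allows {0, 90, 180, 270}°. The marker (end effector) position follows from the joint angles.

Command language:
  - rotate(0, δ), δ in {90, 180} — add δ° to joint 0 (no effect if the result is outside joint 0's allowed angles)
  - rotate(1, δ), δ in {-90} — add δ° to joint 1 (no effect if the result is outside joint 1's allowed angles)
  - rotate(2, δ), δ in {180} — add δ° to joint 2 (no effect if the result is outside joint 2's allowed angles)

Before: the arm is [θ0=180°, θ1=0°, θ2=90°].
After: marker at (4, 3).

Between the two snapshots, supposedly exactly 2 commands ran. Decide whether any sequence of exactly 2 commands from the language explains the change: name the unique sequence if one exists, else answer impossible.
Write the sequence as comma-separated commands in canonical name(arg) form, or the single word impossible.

rotate(0, 90), rotate(0, 90)

from: [θ0=180°, θ1=0°, θ2=90°]
t=1 rotate(0, 90) ⇒ [θ0=270°, θ1=0°, θ2=90°]
t=2 rotate(0, 90) ⇒ [θ0=0°, θ1=0°, θ2=90°]
no rival 2-sequence matches.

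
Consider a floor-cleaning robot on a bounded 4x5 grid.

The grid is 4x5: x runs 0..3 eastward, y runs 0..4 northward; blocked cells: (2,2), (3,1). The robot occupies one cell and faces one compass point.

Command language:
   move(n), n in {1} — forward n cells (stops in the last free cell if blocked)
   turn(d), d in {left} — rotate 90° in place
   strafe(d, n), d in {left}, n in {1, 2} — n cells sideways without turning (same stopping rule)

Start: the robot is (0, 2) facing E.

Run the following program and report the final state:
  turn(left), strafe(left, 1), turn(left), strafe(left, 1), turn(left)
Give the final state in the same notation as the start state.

(0, 1) facing S

initial: (0, 2) facing E
1. turn(left) → (0, 2) facing N
2. strafe(left, 1) → (0, 2) facing N
3. turn(left) → (0, 2) facing W
4. strafe(left, 1) → (0, 1) facing W
5. turn(left) → (0, 1) facing S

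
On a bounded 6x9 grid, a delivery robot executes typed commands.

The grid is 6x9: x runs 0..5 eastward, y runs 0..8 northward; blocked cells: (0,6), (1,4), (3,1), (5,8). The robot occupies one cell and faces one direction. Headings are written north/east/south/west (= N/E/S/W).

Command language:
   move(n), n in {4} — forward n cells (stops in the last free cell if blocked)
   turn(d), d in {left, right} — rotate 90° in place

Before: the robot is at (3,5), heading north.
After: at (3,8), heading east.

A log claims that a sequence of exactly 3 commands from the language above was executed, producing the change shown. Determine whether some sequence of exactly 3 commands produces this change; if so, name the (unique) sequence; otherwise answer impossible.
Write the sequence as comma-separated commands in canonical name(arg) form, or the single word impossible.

move(4), move(4), turn(right)

key: cell and facing (now E) both changed — the 3 commands mix motion and turning
start: at (3,5), heading north
[1] after move(4): at (3,8), heading north
[2] after move(4): at (3,8), heading north
[3] after turn(right): at (3,8), heading east
no other 3-command option fits: unique.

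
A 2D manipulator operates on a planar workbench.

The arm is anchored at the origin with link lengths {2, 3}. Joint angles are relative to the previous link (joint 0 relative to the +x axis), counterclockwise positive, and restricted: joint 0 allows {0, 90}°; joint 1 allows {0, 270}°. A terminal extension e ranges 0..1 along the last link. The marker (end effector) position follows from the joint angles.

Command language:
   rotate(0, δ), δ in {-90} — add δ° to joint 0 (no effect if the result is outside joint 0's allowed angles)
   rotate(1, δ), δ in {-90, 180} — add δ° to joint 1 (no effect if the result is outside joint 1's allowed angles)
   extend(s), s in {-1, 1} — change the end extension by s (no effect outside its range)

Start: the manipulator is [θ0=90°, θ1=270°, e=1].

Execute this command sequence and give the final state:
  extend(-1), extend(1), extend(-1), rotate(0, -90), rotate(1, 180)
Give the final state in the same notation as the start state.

[θ0=0°, θ1=270°, e=0]

begin: [θ0=90°, θ1=270°, e=1]
t=1 extend(-1) ⇒ [θ0=90°, θ1=270°, e=0]
t=2 extend(1) ⇒ [θ0=90°, θ1=270°, e=1]
t=3 extend(-1) ⇒ [θ0=90°, θ1=270°, e=0]
t=4 rotate(0, -90) ⇒ [θ0=0°, θ1=270°, e=0]
t=5 rotate(1, 180) ⇒ [θ0=0°, θ1=270°, e=0]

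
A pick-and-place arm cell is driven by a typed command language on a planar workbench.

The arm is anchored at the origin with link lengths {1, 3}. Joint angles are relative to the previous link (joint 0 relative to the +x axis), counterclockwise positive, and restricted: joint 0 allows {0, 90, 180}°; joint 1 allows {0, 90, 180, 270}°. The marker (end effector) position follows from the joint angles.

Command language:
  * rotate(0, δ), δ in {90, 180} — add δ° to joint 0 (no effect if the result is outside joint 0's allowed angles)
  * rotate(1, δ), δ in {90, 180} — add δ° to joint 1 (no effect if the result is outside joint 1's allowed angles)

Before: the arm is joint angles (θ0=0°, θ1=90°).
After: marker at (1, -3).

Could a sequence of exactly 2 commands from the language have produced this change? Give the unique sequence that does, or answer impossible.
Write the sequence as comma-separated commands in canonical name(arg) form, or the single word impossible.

rotate(1, 90), rotate(1, 90)

from: joint angles (θ0=0°, θ1=90°)
t=1 rotate(1, 90) ⇒ joint angles (θ0=0°, θ1=180°)
t=2 rotate(1, 90) ⇒ joint angles (θ0=0°, θ1=270°)
all 16 alternatives checked — unique.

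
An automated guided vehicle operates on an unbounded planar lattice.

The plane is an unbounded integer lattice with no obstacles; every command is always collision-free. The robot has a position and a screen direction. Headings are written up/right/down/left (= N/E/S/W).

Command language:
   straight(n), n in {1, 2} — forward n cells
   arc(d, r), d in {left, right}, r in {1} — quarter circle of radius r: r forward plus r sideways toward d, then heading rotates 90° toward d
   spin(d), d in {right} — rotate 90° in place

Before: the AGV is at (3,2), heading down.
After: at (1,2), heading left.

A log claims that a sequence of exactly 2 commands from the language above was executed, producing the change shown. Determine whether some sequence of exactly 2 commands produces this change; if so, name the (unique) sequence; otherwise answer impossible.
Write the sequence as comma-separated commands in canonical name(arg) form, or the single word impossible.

key: running straight(2) before spin(right) would end elsewhere — order is forced
t0: at (3,2), heading down
t=1 spin(right) ⇒ at (3,2), heading left
t=2 straight(2) ⇒ at (1,2), heading left
all 25 alternatives checked — unique.

spin(right), straight(2)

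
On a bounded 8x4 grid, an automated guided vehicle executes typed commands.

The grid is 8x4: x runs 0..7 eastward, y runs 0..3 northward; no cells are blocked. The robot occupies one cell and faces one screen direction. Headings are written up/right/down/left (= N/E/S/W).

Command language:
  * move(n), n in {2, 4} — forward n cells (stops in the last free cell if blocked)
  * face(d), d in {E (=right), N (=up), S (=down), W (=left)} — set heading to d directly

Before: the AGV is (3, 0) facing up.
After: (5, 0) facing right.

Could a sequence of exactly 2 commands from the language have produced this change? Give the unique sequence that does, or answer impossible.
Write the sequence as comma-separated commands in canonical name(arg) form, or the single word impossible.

key: cell and facing (now E) both changed — the 2 commands mix motion and turning
start: (3, 0) facing up
step 1 (face(E)): (3, 0) facing right
step 2 (move(2)): (5, 0) facing right
no other 2-command option fits: unique.

face(E), move(2)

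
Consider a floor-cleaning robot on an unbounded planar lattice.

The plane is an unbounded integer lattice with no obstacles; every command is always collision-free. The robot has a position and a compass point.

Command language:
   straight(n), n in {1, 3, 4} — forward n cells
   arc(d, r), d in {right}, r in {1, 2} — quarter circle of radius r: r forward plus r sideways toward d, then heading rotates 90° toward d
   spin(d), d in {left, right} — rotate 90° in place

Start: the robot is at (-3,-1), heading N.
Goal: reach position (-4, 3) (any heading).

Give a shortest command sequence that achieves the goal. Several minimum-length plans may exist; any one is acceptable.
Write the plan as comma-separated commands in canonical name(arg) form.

spin(left), arc(right, 1), straight(3)

start: at (-3,-1), heading N
1. spin(left) → at (-3,-1), heading W
2. arc(right, 1) → at (-4,0), heading N
3. straight(3) → at (-4,3), heading N
shorter routes all fall short; 3 is best.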